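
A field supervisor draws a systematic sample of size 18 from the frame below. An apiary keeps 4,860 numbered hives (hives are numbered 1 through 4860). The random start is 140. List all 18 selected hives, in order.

140, 410, 680, 950, 1220, 1490, 1760, 2030, 2300, 2570, 2840, 3110, 3380, 3650, 3920, 4190, 4460, 4730

k = N/n = 4860/18 = 270
hive 1: 140
hive 2: 140 + 270 = 410
hive 3: 410 + 270 = 680
hive 4: 680 + 270 = 950
hive 5: 950 + 270 = 1220
hive 6: 1220 + 270 = 1490
hive 7: 1490 + 270 = 1760
hive 8: 1760 + 270 = 2030
hive 9: 2030 + 270 = 2300
hive 10: 2300 + 270 = 2570
hive 11: 2570 + 270 = 2840
hive 12: 2840 + 270 = 3110
hive 13: 3110 + 270 = 3380
hive 14: 3380 + 270 = 3650
hive 15: 3650 + 270 = 3920
hive 16: 3920 + 270 = 4190
hive 17: 4190 + 270 = 4460
hive 18: 4460 + 270 = 4730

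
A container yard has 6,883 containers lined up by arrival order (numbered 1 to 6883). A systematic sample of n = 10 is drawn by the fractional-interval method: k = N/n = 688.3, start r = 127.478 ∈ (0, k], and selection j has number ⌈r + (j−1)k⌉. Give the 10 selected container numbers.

j=1: r + 0k = 127.478 → ⌈·⌉ = 128
j=2: r + 1k = 815.778 → ⌈·⌉ = 816
j=3: r + 2k = 1504.078 → ⌈·⌉ = 1505
j=4: r + 3k = 2192.378 → ⌈·⌉ = 2193
j=5: r + 4k = 2880.678 → ⌈·⌉ = 2881
j=6: r + 5k = 3568.978 → ⌈·⌉ = 3569
j=7: r + 6k = 4257.278 → ⌈·⌉ = 4258
j=8: r + 7k = 4945.578 → ⌈·⌉ = 4946
j=9: r + 8k = 5633.878 → ⌈·⌉ = 5634
j=10: r + 9k = 6322.178 → ⌈·⌉ = 6323

128, 816, 1505, 2193, 2881, 3569, 4258, 4946, 5634, 6323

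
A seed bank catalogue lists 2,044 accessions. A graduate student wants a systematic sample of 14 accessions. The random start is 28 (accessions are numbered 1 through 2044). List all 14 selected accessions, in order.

k = N/n = 2044/14 = 146
accession 1: 28
accession 2: 28 + 146 = 174
accession 3: 174 + 146 = 320
accession 4: 320 + 146 = 466
accession 5: 466 + 146 = 612
accession 6: 612 + 146 = 758
accession 7: 758 + 146 = 904
accession 8: 904 + 146 = 1050
accession 9: 1050 + 146 = 1196
accession 10: 1196 + 146 = 1342
accession 11: 1342 + 146 = 1488
accession 12: 1488 + 146 = 1634
accession 13: 1634 + 146 = 1780
accession 14: 1780 + 146 = 1926

28, 174, 320, 466, 612, 758, 904, 1050, 1196, 1342, 1488, 1634, 1780, 1926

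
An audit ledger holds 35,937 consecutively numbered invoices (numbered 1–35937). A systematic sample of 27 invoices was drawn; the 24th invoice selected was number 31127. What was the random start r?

514

k = 35937/27 = 1331
r = 31127 − (24−1)×1331 = 31127 − 30613 = 514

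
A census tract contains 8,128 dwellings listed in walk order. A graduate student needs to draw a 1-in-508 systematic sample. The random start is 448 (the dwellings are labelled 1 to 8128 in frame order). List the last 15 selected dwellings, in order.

956, 1464, 1972, 2480, 2988, 3496, 4004, 4512, 5020, 5528, 6036, 6544, 7052, 7560, 8068

2nd selection = 448 + 1×508 = 956
3rd: 956 + 508 = 1464
4th: 1464 + 508 = 1972
5th: 1972 + 508 = 2480
6th: 2480 + 508 = 2988
7th: 2988 + 508 = 3496
8th: 3496 + 508 = 4004
9th: 4004 + 508 = 4512
10th: 4512 + 508 = 5020
11th: 5020 + 508 = 5528
12th: 5528 + 508 = 6036
13th: 6036 + 508 = 6544
14th: 6544 + 508 = 7052
15th: 7052 + 508 = 7560
16th: 7560 + 508 = 8068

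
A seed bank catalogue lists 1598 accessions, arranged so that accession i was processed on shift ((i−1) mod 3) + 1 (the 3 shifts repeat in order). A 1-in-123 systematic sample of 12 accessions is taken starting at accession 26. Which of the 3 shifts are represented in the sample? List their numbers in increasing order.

2

Consecutive selections differ by k = 123, so their shift numbers differ by 123 mod 3 = 0.
gcd(123, 3) = 3, so the sample visits 3/3 = 1 distinct residues mod 3.
Start 26 is shift 2; the shifts hit are 2.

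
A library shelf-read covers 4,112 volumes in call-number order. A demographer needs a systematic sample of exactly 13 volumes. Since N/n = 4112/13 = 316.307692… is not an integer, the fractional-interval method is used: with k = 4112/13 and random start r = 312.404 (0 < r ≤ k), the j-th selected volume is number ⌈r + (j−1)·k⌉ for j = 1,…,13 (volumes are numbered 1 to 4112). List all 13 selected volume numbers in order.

j=1: r + 0k = 312.404 → ⌈·⌉ = 313
j=2: r + 1k = 628.711692… → ⌈·⌉ = 629
j=3: r + 2k = 945.019384… → ⌈·⌉ = 946
j=4: r + 3k = 1261.327076… → ⌈·⌉ = 1262
j=5: r + 4k = 1577.634769… → ⌈·⌉ = 1578
j=6: r + 5k = 1893.942461… → ⌈·⌉ = 1894
j=7: r + 6k = 2210.250153… → ⌈·⌉ = 2211
j=8: r + 7k = 2526.557846… → ⌈·⌉ = 2527
j=9: r + 8k = 2842.865538… → ⌈·⌉ = 2843
j=10: r + 9k = 3159.173230… → ⌈·⌉ = 3160
j=11: r + 10k = 3475.480923… → ⌈·⌉ = 3476
j=12: r + 11k = 3791.788615… → ⌈·⌉ = 3792
j=13: r + 12k = 4108.096307… → ⌈·⌉ = 4109

313, 629, 946, 1262, 1578, 1894, 2211, 2527, 2843, 3160, 3476, 3792, 4109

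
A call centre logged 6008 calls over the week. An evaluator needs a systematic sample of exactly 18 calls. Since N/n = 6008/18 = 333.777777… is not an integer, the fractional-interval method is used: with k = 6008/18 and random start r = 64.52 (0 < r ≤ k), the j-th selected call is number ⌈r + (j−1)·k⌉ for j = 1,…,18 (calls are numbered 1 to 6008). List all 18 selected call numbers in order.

65, 399, 733, 1066, 1400, 1734, 2068, 2401, 2735, 3069, 3403, 3737, 4070, 4404, 4738, 5072, 5405, 5739

j=1: r + 0k = 64.52 → ⌈·⌉ = 65
j=2: r + 1k = 398.297777… → ⌈·⌉ = 399
j=3: r + 2k = 732.075555… → ⌈·⌉ = 733
j=4: r + 3k = 1065.853333… → ⌈·⌉ = 1066
j=5: r + 4k = 1399.631111… → ⌈·⌉ = 1400
j=6: r + 5k = 1733.408888… → ⌈·⌉ = 1734
j=7: r + 6k = 2067.186666… → ⌈·⌉ = 2068
j=8: r + 7k = 2400.964444… → ⌈·⌉ = 2401
j=9: r + 8k = 2734.742222… → ⌈·⌉ = 2735
j=10: r + 9k = 3068.52 → ⌈·⌉ = 3069
j=11: r + 10k = 3402.297777… → ⌈·⌉ = 3403
j=12: r + 11k = 3736.075555… → ⌈·⌉ = 3737
j=13: r + 12k = 4069.853333… → ⌈·⌉ = 4070
j=14: r + 13k = 4403.631111… → ⌈·⌉ = 4404
j=15: r + 14k = 4737.408888… → ⌈·⌉ = 4738
j=16: r + 15k = 5071.186666… → ⌈·⌉ = 5072
j=17: r + 16k = 5404.964444… → ⌈·⌉ = 5405
j=18: r + 17k = 5738.742222… → ⌈·⌉ = 5739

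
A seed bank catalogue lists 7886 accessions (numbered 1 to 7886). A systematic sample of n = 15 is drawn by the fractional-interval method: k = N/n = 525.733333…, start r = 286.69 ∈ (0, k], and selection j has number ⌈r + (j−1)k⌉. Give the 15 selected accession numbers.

j=1: r + 0k = 286.69 → ⌈·⌉ = 287
j=2: r + 1k = 812.423333… → ⌈·⌉ = 813
j=3: r + 2k = 1338.156666… → ⌈·⌉ = 1339
j=4: r + 3k = 1863.89 → ⌈·⌉ = 1864
j=5: r + 4k = 2389.623333… → ⌈·⌉ = 2390
j=6: r + 5k = 2915.356666… → ⌈·⌉ = 2916
j=7: r + 6k = 3441.09 → ⌈·⌉ = 3442
j=8: r + 7k = 3966.823333… → ⌈·⌉ = 3967
j=9: r + 8k = 4492.556666… → ⌈·⌉ = 4493
j=10: r + 9k = 5018.29 → ⌈·⌉ = 5019
j=11: r + 10k = 5544.023333… → ⌈·⌉ = 5545
j=12: r + 11k = 6069.756666… → ⌈·⌉ = 6070
j=13: r + 12k = 6595.49 → ⌈·⌉ = 6596
j=14: r + 13k = 7121.223333… → ⌈·⌉ = 7122
j=15: r + 14k = 7646.956666… → ⌈·⌉ = 7647

287, 813, 1339, 1864, 2390, 2916, 3442, 3967, 4493, 5019, 5545, 6070, 6596, 7122, 7647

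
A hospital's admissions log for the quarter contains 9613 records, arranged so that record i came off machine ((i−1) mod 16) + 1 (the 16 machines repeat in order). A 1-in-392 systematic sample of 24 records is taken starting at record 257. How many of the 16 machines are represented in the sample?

Consecutive selections differ by k = 392, so their machine numbers differ by 392 mod 16 = 8.
gcd(392, 16) = 8, so the sample visits 16/8 = 2 distinct residues mod 16.
Start 257 is machine 1; the machines hit are 1, 9.

2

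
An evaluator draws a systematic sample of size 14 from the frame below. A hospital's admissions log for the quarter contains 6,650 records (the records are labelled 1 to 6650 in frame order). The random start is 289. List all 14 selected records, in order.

289, 764, 1239, 1714, 2189, 2664, 3139, 3614, 4089, 4564, 5039, 5514, 5989, 6464

k = N/n = 6650/14 = 475
record 1: 289
record 2: 289 + 475 = 764
record 3: 764 + 475 = 1239
record 4: 1239 + 475 = 1714
record 5: 1714 + 475 = 2189
record 6: 2189 + 475 = 2664
record 7: 2664 + 475 = 3139
record 8: 3139 + 475 = 3614
record 9: 3614 + 475 = 4089
record 10: 4089 + 475 = 4564
record 11: 4564 + 475 = 5039
record 12: 5039 + 475 = 5514
record 13: 5514 + 475 = 5989
record 14: 5989 + 475 = 6464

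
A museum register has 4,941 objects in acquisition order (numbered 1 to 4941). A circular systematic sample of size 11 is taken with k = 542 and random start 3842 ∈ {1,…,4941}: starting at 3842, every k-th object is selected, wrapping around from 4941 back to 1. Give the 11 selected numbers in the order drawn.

Selection 1: 3842
Selection 2: 3842 + 542 = 4384
Selection 3: 4384 + 542 = 4926
Selection 4: 4926 + 542 = 5468 → 5468 − 4941 = 527
Selection 5: 527 + 542 = 1069
Selection 6: 1069 + 542 = 1611
Selection 7: 1611 + 542 = 2153
Selection 8: 2153 + 542 = 2695
Selection 9: 2695 + 542 = 3237
Selection 10: 3237 + 542 = 3779
Selection 11: 3779 + 542 = 4321

3842, 4384, 4926, 527, 1069, 1611, 2153, 2695, 3237, 3779, 4321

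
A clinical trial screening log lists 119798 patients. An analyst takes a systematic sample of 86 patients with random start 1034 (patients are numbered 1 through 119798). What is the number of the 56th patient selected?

k = 119798/86 = 1393
56th selection = r + (56−1)·k = 1034 + 55×1393 = 1034 + 76615 = 77649

77649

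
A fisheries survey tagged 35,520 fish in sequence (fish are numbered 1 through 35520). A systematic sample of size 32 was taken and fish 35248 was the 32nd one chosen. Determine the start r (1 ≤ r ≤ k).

838

k = 35520/32 = 1110
r = 35248 − (32−1)×1110 = 35248 − 34410 = 838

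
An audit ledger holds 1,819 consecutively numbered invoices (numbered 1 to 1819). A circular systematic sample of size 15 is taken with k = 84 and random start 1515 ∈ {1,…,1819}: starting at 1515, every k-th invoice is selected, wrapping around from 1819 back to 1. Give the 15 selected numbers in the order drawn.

Selection 1: 1515
Selection 2: 1515 + 84 = 1599
Selection 3: 1599 + 84 = 1683
Selection 4: 1683 + 84 = 1767
Selection 5: 1767 + 84 = 1851 → 1851 − 1819 = 32
Selection 6: 32 + 84 = 116
Selection 7: 116 + 84 = 200
Selection 8: 200 + 84 = 284
Selection 9: 284 + 84 = 368
Selection 10: 368 + 84 = 452
Selection 11: 452 + 84 = 536
Selection 12: 536 + 84 = 620
Selection 13: 620 + 84 = 704
Selection 14: 704 + 84 = 788
Selection 15: 788 + 84 = 872

1515, 1599, 1683, 1767, 32, 116, 200, 284, 368, 452, 536, 620, 704, 788, 872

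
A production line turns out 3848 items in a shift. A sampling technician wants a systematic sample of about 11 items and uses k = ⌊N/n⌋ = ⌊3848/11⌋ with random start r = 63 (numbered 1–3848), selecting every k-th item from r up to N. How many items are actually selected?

k = ⌊3848/11⌋ = 349
Achieved size = ⌊(3848 − 63)/349⌋ + 1 = ⌊3785/349⌋ + 1 = 10 + 1 = 11
(last selection: 63 + 10×349 = 3553 ≤ 3848; next would be 3902 > 3848)

11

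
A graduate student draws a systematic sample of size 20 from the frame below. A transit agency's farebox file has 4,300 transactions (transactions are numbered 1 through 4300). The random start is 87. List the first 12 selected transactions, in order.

k = N/n = 4300/20 = 215
transaction 1: 87
transaction 2: 87 + 215 = 302
transaction 3: 302 + 215 = 517
transaction 4: 517 + 215 = 732
transaction 5: 732 + 215 = 947
transaction 6: 947 + 215 = 1162
transaction 7: 1162 + 215 = 1377
transaction 8: 1377 + 215 = 1592
transaction 9: 1592 + 215 = 1807
transaction 10: 1807 + 215 = 2022
transaction 11: 2022 + 215 = 2237
transaction 12: 2237 + 215 = 2452

87, 302, 517, 732, 947, 1162, 1377, 1592, 1807, 2022, 2237, 2452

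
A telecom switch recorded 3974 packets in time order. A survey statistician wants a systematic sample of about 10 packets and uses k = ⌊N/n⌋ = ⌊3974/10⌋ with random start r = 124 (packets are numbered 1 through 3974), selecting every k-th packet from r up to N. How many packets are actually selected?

k = ⌊3974/10⌋ = 397
Achieved size = ⌊(3974 − 124)/397⌋ + 1 = ⌊3850/397⌋ + 1 = 9 + 1 = 10
(last selection: 124 + 9×397 = 3697 ≤ 3974; next would be 4094 > 3974)

10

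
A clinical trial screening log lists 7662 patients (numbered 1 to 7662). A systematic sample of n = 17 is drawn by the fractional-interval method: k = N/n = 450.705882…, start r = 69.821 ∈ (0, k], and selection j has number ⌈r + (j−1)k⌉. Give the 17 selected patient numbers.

j=1: r + 0k = 69.821 → ⌈·⌉ = 70
j=2: r + 1k = 520.526882… → ⌈·⌉ = 521
j=3: r + 2k = 971.232764… → ⌈·⌉ = 972
j=4: r + 3k = 1421.938647… → ⌈·⌉ = 1422
j=5: r + 4k = 1872.644529… → ⌈·⌉ = 1873
j=6: r + 5k = 2323.350411… → ⌈·⌉ = 2324
j=7: r + 6k = 2774.056294… → ⌈·⌉ = 2775
j=8: r + 7k = 3224.762176… → ⌈·⌉ = 3225
j=9: r + 8k = 3675.468058… → ⌈·⌉ = 3676
j=10: r + 9k = 4126.173941… → ⌈·⌉ = 4127
j=11: r + 10k = 4576.879823… → ⌈·⌉ = 4577
j=12: r + 11k = 5027.585705… → ⌈·⌉ = 5028
j=13: r + 12k = 5478.291588… → ⌈·⌉ = 5479
j=14: r + 13k = 5928.997470… → ⌈·⌉ = 5929
j=15: r + 14k = 6379.703352… → ⌈·⌉ = 6380
j=16: r + 15k = 6830.409235… → ⌈·⌉ = 6831
j=17: r + 16k = 7281.115117… → ⌈·⌉ = 7282

70, 521, 972, 1422, 1873, 2324, 2775, 3225, 3676, 4127, 4577, 5028, 5479, 5929, 6380, 6831, 7282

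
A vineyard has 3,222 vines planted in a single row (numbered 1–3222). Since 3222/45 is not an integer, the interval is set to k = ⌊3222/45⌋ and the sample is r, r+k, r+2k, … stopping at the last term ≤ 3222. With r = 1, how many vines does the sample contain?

k = ⌊3222/45⌋ = 71
Achieved size = ⌊(3222 − 1)/71⌋ + 1 = ⌊3221/71⌋ + 1 = 45 + 1 = 46
(last selection: 1 + 45×71 = 3196 ≤ 3222; next would be 3267 > 3222)

46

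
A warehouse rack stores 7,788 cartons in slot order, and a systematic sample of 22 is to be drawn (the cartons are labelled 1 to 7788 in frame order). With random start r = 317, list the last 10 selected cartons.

k = N/n = 7788/22 = 354
13th selection = 317 + 12×354 = 4565
14th: 4565 + 354 = 4919
15th: 4919 + 354 = 5273
16th: 5273 + 354 = 5627
17th: 5627 + 354 = 5981
18th: 5981 + 354 = 6335
19th: 6335 + 354 = 6689
20th: 6689 + 354 = 7043
21st: 7043 + 354 = 7397
22nd: 7397 + 354 = 7751

4565, 4919, 5273, 5627, 5981, 6335, 6689, 7043, 7397, 7751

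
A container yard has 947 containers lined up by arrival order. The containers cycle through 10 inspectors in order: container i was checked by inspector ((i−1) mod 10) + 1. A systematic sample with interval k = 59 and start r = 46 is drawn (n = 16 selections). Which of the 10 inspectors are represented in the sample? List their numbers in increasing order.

Consecutive selections differ by k = 59, so their inspector numbers differ by 59 mod 10 = 9.
gcd(59, 10) = 1, so the sample visits 10/1 = 10 distinct residues mod 10.
Start 46 is inspector 6; the inspectors hit are 1, 2, 3, 4, 5, 6, 7, 8, 9, 10.

1, 2, 3, 4, 5, 6, 7, 8, 9, 10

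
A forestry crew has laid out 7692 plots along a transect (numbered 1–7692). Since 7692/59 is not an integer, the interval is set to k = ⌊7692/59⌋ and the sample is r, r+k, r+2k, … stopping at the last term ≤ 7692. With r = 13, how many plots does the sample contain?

k = ⌊7692/59⌋ = 130
Achieved size = ⌊(7692 − 13)/130⌋ + 1 = ⌊7679/130⌋ + 1 = 59 + 1 = 60
(last selection: 13 + 59×130 = 7683 ≤ 7692; next would be 7813 > 7692)

60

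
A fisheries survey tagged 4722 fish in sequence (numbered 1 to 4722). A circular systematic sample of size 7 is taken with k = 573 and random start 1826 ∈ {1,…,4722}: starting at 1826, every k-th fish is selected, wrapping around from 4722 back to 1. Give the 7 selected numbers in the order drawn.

Selection 1: 1826
Selection 2: 1826 + 573 = 2399
Selection 3: 2399 + 573 = 2972
Selection 4: 2972 + 573 = 3545
Selection 5: 3545 + 573 = 4118
Selection 6: 4118 + 573 = 4691
Selection 7: 4691 + 573 = 5264 → 5264 − 4722 = 542

1826, 2399, 2972, 3545, 4118, 4691, 542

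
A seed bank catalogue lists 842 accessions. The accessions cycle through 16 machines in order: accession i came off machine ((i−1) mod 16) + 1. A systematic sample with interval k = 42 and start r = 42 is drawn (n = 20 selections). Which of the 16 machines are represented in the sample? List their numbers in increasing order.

2, 4, 6, 8, 10, 12, 14, 16

Consecutive selections differ by k = 42, so their machine numbers differ by 42 mod 16 = 10.
gcd(42, 16) = 2, so the sample visits 16/2 = 8 distinct residues mod 16.
Start 42 is machine 10; the machines hit are 2, 4, 6, 8, 10, 12, 14, 16.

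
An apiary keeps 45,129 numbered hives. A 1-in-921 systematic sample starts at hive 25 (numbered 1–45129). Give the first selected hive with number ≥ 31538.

32260

k = 921
Steps past start: ⌈(31538 − 25)/921⌉ = ⌈31513/921⌉ = 35
Selected hive: 25 + 35×921 = 32260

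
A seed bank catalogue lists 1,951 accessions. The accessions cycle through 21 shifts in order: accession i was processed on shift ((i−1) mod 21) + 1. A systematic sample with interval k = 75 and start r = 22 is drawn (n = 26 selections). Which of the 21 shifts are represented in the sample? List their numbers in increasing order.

1, 4, 7, 10, 13, 16, 19

Consecutive selections differ by k = 75, so their shift numbers differ by 75 mod 21 = 12.
gcd(75, 21) = 3, so the sample visits 21/3 = 7 distinct residues mod 21.
Start 22 is shift 1; the shifts hit are 1, 4, 7, 10, 13, 16, 19.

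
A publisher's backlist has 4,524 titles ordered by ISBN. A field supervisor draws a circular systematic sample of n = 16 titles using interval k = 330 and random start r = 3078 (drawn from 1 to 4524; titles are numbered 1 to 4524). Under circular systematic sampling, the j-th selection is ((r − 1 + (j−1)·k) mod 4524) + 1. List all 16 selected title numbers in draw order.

3078, 3408, 3738, 4068, 4398, 204, 534, 864, 1194, 1524, 1854, 2184, 2514, 2844, 3174, 3504

Selection 1: 3078
Selection 2: 3078 + 330 = 3408
Selection 3: 3408 + 330 = 3738
Selection 4: 3738 + 330 = 4068
Selection 5: 4068 + 330 = 4398
Selection 6: 4398 + 330 = 4728 → 4728 − 4524 = 204
Selection 7: 204 + 330 = 534
Selection 8: 534 + 330 = 864
Selection 9: 864 + 330 = 1194
Selection 10: 1194 + 330 = 1524
Selection 11: 1524 + 330 = 1854
Selection 12: 1854 + 330 = 2184
Selection 13: 2184 + 330 = 2514
Selection 14: 2514 + 330 = 2844
Selection 15: 2844 + 330 = 3174
Selection 16: 3174 + 330 = 3504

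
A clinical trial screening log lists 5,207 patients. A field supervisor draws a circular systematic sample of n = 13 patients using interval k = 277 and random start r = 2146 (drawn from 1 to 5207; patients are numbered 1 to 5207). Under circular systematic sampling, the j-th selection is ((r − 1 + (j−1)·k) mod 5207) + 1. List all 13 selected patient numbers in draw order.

2146, 2423, 2700, 2977, 3254, 3531, 3808, 4085, 4362, 4639, 4916, 5193, 263

Selection 1: 2146
Selection 2: 2146 + 277 = 2423
Selection 3: 2423 + 277 = 2700
Selection 4: 2700 + 277 = 2977
Selection 5: 2977 + 277 = 3254
Selection 6: 3254 + 277 = 3531
Selection 7: 3531 + 277 = 3808
Selection 8: 3808 + 277 = 4085
Selection 9: 4085 + 277 = 4362
Selection 10: 4362 + 277 = 4639
Selection 11: 4639 + 277 = 4916
Selection 12: 4916 + 277 = 5193
Selection 13: 5193 + 277 = 5470 → 5470 − 5207 = 263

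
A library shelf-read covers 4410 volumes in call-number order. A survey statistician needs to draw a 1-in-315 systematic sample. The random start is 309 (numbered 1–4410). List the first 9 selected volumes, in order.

309, 624, 939, 1254, 1569, 1884, 2199, 2514, 2829

volume 1: 309
volume 2: 309 + 315 = 624
volume 3: 624 + 315 = 939
volume 4: 939 + 315 = 1254
volume 5: 1254 + 315 = 1569
volume 6: 1569 + 315 = 1884
volume 7: 1884 + 315 = 2199
volume 8: 2199 + 315 = 2514
volume 9: 2514 + 315 = 2829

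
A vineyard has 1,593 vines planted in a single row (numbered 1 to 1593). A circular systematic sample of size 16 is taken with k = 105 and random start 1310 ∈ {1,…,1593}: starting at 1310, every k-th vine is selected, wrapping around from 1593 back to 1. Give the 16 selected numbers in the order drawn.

Selection 1: 1310
Selection 2: 1310 + 105 = 1415
Selection 3: 1415 + 105 = 1520
Selection 4: 1520 + 105 = 1625 → 1625 − 1593 = 32
Selection 5: 32 + 105 = 137
Selection 6: 137 + 105 = 242
Selection 7: 242 + 105 = 347
Selection 8: 347 + 105 = 452
Selection 9: 452 + 105 = 557
Selection 10: 557 + 105 = 662
Selection 11: 662 + 105 = 767
Selection 12: 767 + 105 = 872
Selection 13: 872 + 105 = 977
Selection 14: 977 + 105 = 1082
Selection 15: 1082 + 105 = 1187
Selection 16: 1187 + 105 = 1292

1310, 1415, 1520, 32, 137, 242, 347, 452, 557, 662, 767, 872, 977, 1082, 1187, 1292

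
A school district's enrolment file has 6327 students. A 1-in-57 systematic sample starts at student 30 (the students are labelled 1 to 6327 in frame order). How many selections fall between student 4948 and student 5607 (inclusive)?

k = 57
First selection ≥ 4948: 30 + ⌈(4948−30)/57⌉·57 = 30 + 87×57 = 4989
Last selection ≤ 5607: 30 + ⌊(5607−30)/57⌋·57 = 30 + 97×57 = 5559
Count = 97 − 87 + 1 = 11

11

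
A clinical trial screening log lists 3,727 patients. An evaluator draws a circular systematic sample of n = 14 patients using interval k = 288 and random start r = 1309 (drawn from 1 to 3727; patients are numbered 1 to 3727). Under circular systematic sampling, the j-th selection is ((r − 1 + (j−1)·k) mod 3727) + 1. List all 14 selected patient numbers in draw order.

Selection 1: 1309
Selection 2: 1309 + 288 = 1597
Selection 3: 1597 + 288 = 1885
Selection 4: 1885 + 288 = 2173
Selection 5: 2173 + 288 = 2461
Selection 6: 2461 + 288 = 2749
Selection 7: 2749 + 288 = 3037
Selection 8: 3037 + 288 = 3325
Selection 9: 3325 + 288 = 3613
Selection 10: 3613 + 288 = 3901 → 3901 − 3727 = 174
Selection 11: 174 + 288 = 462
Selection 12: 462 + 288 = 750
Selection 13: 750 + 288 = 1038
Selection 14: 1038 + 288 = 1326

1309, 1597, 1885, 2173, 2461, 2749, 3037, 3325, 3613, 174, 462, 750, 1038, 1326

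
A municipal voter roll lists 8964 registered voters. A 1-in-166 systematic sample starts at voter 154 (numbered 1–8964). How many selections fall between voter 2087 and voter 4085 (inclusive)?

12

k = 166
First selection ≥ 2087: 154 + ⌈(2087−154)/166⌉·166 = 154 + 12×166 = 2146
Last selection ≤ 4085: 154 + ⌊(4085−154)/166⌋·166 = 154 + 23×166 = 3972
Count = 23 − 12 + 1 = 12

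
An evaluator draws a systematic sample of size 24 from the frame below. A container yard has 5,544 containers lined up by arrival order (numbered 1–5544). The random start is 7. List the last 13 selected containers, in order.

2548, 2779, 3010, 3241, 3472, 3703, 3934, 4165, 4396, 4627, 4858, 5089, 5320

k = N/n = 5544/24 = 231
12th selection = 7 + 11×231 = 2548
13th: 2548 + 231 = 2779
14th: 2779 + 231 = 3010
15th: 3010 + 231 = 3241
16th: 3241 + 231 = 3472
17th: 3472 + 231 = 3703
18th: 3703 + 231 = 3934
19th: 3934 + 231 = 4165
20th: 4165 + 231 = 4396
21st: 4396 + 231 = 4627
22nd: 4627 + 231 = 4858
23rd: 4858 + 231 = 5089
24th: 5089 + 231 = 5320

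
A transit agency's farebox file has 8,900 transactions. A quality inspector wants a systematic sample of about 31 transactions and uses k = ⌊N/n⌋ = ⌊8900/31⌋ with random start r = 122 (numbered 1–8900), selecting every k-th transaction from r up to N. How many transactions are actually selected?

31

k = ⌊8900/31⌋ = 287
Achieved size = ⌊(8900 − 122)/287⌋ + 1 = ⌊8778/287⌋ + 1 = 30 + 1 = 31
(last selection: 122 + 30×287 = 8732 ≤ 8900; next would be 9019 > 8900)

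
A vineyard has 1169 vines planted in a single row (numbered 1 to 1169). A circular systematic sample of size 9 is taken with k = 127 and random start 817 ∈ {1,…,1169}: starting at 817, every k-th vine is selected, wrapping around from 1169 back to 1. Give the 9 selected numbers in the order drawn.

817, 944, 1071, 29, 156, 283, 410, 537, 664

Selection 1: 817
Selection 2: 817 + 127 = 944
Selection 3: 944 + 127 = 1071
Selection 4: 1071 + 127 = 1198 → 1198 − 1169 = 29
Selection 5: 29 + 127 = 156
Selection 6: 156 + 127 = 283
Selection 7: 283 + 127 = 410
Selection 8: 410 + 127 = 537
Selection 9: 537 + 127 = 664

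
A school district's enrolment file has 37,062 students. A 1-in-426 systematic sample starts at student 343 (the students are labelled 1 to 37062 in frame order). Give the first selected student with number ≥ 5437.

5455

k = 426
Steps past start: ⌈(5437 − 343)/426⌉ = ⌈5094/426⌉ = 12
Selected student: 343 + 12×426 = 5455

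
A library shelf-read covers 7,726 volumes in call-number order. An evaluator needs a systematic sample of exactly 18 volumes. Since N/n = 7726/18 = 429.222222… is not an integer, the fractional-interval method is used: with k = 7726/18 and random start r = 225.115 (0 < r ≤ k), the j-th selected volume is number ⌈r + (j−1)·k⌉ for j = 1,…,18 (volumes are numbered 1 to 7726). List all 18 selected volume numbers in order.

226, 655, 1084, 1513, 1943, 2372, 2801, 3230, 3659, 4089, 4518, 4947, 5376, 5806, 6235, 6664, 7093, 7522

j=1: r + 0k = 225.115 → ⌈·⌉ = 226
j=2: r + 1k = 654.337222… → ⌈·⌉ = 655
j=3: r + 2k = 1083.559444… → ⌈·⌉ = 1084
j=4: r + 3k = 1512.781666… → ⌈·⌉ = 1513
j=5: r + 4k = 1942.003888… → ⌈·⌉ = 1943
j=6: r + 5k = 2371.226111… → ⌈·⌉ = 2372
j=7: r + 6k = 2800.448333… → ⌈·⌉ = 2801
j=8: r + 7k = 3229.670555… → ⌈·⌉ = 3230
j=9: r + 8k = 3658.892777… → ⌈·⌉ = 3659
j=10: r + 9k = 4088.115 → ⌈·⌉ = 4089
j=11: r + 10k = 4517.337222… → ⌈·⌉ = 4518
j=12: r + 11k = 4946.559444… → ⌈·⌉ = 4947
j=13: r + 12k = 5375.781666… → ⌈·⌉ = 5376
j=14: r + 13k = 5805.003888… → ⌈·⌉ = 5806
j=15: r + 14k = 6234.226111… → ⌈·⌉ = 6235
j=16: r + 15k = 6663.448333… → ⌈·⌉ = 6664
j=17: r + 16k = 7092.670555… → ⌈·⌉ = 7093
j=18: r + 17k = 7521.892777… → ⌈·⌉ = 7522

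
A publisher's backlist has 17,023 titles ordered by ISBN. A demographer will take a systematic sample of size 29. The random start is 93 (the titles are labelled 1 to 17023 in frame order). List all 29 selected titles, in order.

93, 680, 1267, 1854, 2441, 3028, 3615, 4202, 4789, 5376, 5963, 6550, 7137, 7724, 8311, 8898, 9485, 10072, 10659, 11246, 11833, 12420, 13007, 13594, 14181, 14768, 15355, 15942, 16529

k = N/n = 17023/29 = 587
title 1: 93
title 2: 93 + 587 = 680
title 3: 680 + 587 = 1267
title 4: 1267 + 587 = 1854
title 5: 1854 + 587 = 2441
title 6: 2441 + 587 = 3028
title 7: 3028 + 587 = 3615
title 8: 3615 + 587 = 4202
title 9: 4202 + 587 = 4789
title 10: 4789 + 587 = 5376
title 11: 5376 + 587 = 5963
title 12: 5963 + 587 = 6550
title 13: 6550 + 587 = 7137
title 14: 7137 + 587 = 7724
title 15: 7724 + 587 = 8311
title 16: 8311 + 587 = 8898
title 17: 8898 + 587 = 9485
title 18: 9485 + 587 = 10072
title 19: 10072 + 587 = 10659
title 20: 10659 + 587 = 11246
title 21: 11246 + 587 = 11833
title 22: 11833 + 587 = 12420
title 23: 12420 + 587 = 13007
title 24: 13007 + 587 = 13594
title 25: 13594 + 587 = 14181
title 26: 14181 + 587 = 14768
title 27: 14768 + 587 = 15355
title 28: 15355 + 587 = 15942
title 29: 15942 + 587 = 16529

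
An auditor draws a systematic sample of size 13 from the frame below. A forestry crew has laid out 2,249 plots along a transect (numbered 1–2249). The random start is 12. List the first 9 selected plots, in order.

k = N/n = 2249/13 = 173
plot 1: 12
plot 2: 12 + 173 = 185
plot 3: 185 + 173 = 358
plot 4: 358 + 173 = 531
plot 5: 531 + 173 = 704
plot 6: 704 + 173 = 877
plot 7: 877 + 173 = 1050
plot 8: 1050 + 173 = 1223
plot 9: 1223 + 173 = 1396

12, 185, 358, 531, 704, 877, 1050, 1223, 1396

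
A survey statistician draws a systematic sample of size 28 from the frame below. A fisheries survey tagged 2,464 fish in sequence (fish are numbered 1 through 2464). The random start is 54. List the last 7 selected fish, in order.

k = N/n = 2464/28 = 88
22nd selection = 54 + 21×88 = 1902
23rd: 1902 + 88 = 1990
24th: 1990 + 88 = 2078
25th: 2078 + 88 = 2166
26th: 2166 + 88 = 2254
27th: 2254 + 88 = 2342
28th: 2342 + 88 = 2430

1902, 1990, 2078, 2166, 2254, 2342, 2430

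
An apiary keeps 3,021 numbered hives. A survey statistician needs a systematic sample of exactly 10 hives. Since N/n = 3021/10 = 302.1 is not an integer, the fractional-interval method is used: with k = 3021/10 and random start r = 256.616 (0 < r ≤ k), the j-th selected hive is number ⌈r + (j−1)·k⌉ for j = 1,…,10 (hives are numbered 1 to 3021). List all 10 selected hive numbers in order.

j=1: r + 0k = 256.616 → ⌈·⌉ = 257
j=2: r + 1k = 558.716 → ⌈·⌉ = 559
j=3: r + 2k = 860.816 → ⌈·⌉ = 861
j=4: r + 3k = 1162.916 → ⌈·⌉ = 1163
j=5: r + 4k = 1465.016 → ⌈·⌉ = 1466
j=6: r + 5k = 1767.116 → ⌈·⌉ = 1768
j=7: r + 6k = 2069.216 → ⌈·⌉ = 2070
j=8: r + 7k = 2371.316 → ⌈·⌉ = 2372
j=9: r + 8k = 2673.416 → ⌈·⌉ = 2674
j=10: r + 9k = 2975.516 → ⌈·⌉ = 2976

257, 559, 861, 1163, 1466, 1768, 2070, 2372, 2674, 2976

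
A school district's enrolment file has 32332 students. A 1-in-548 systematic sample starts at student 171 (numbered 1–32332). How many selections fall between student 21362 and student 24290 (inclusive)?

6

k = 548
First selection ≥ 21362: 171 + ⌈(21362−171)/548⌉·548 = 171 + 39×548 = 21543
Last selection ≤ 24290: 171 + ⌊(24290−171)/548⌋·548 = 171 + 44×548 = 24283
Count = 44 − 39 + 1 = 6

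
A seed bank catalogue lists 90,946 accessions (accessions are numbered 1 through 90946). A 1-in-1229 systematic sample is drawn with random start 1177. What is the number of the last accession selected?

k = 1229
74th selection = r + (74−1)·k = 1177 + 73×1229 = 1177 + 89717 = 90894

90894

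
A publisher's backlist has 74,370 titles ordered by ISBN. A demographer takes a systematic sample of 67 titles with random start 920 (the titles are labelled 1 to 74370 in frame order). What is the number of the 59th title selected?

65300

k = 74370/67 = 1110
59th selection = r + (59−1)·k = 920 + 58×1110 = 920 + 64380 = 65300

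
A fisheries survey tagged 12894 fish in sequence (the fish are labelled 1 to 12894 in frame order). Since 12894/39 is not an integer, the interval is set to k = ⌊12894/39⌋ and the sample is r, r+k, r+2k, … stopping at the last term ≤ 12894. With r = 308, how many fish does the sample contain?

k = ⌊12894/39⌋ = 330
Achieved size = ⌊(12894 − 308)/330⌋ + 1 = ⌊12586/330⌋ + 1 = 38 + 1 = 39
(last selection: 308 + 38×330 = 12848 ≤ 12894; next would be 13178 > 12894)

39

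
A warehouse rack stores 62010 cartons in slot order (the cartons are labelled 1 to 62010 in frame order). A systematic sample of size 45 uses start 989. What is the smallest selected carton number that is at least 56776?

57487

k = 62010/45 = 1378
Steps past start: ⌈(56776 − 989)/1378⌉ = ⌈55787/1378⌉ = 41
Selected carton: 989 + 41×1378 = 57487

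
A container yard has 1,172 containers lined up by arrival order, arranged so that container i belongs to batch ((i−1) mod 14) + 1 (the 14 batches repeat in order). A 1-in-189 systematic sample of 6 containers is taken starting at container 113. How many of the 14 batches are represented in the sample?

2

Consecutive selections differ by k = 189, so their batch numbers differ by 189 mod 14 = 7.
gcd(189, 14) = 7, so the sample visits 14/7 = 2 distinct residues mod 14.
Start 113 is batch 1; the batches hit are 1, 8.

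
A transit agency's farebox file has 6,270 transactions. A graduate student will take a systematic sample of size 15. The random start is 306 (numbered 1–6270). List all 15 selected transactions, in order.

306, 724, 1142, 1560, 1978, 2396, 2814, 3232, 3650, 4068, 4486, 4904, 5322, 5740, 6158

k = N/n = 6270/15 = 418
transaction 1: 306
transaction 2: 306 + 418 = 724
transaction 3: 724 + 418 = 1142
transaction 4: 1142 + 418 = 1560
transaction 5: 1560 + 418 = 1978
transaction 6: 1978 + 418 = 2396
transaction 7: 2396 + 418 = 2814
transaction 8: 2814 + 418 = 3232
transaction 9: 3232 + 418 = 3650
transaction 10: 3650 + 418 = 4068
transaction 11: 4068 + 418 = 4486
transaction 12: 4486 + 418 = 4904
transaction 13: 4904 + 418 = 5322
transaction 14: 5322 + 418 = 5740
transaction 15: 5740 + 418 = 6158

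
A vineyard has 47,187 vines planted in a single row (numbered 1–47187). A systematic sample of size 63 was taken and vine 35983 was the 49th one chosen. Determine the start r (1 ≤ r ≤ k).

k = 47187/63 = 749
r = 35983 − (49−1)×749 = 35983 − 35952 = 31

31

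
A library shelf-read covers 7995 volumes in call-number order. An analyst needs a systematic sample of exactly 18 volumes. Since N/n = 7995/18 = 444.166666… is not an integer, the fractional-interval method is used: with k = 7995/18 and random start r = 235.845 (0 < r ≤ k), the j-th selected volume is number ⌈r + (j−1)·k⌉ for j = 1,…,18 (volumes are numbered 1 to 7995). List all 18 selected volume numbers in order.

j=1: r + 0k = 235.845 → ⌈·⌉ = 236
j=2: r + 1k = 680.011666… → ⌈·⌉ = 681
j=3: r + 2k = 1124.178333… → ⌈·⌉ = 1125
j=4: r + 3k = 1568.345 → ⌈·⌉ = 1569
j=5: r + 4k = 2012.511666… → ⌈·⌉ = 2013
j=6: r + 5k = 2456.678333… → ⌈·⌉ = 2457
j=7: r + 6k = 2900.845 → ⌈·⌉ = 2901
j=8: r + 7k = 3345.011666… → ⌈·⌉ = 3346
j=9: r + 8k = 3789.178333… → ⌈·⌉ = 3790
j=10: r + 9k = 4233.345 → ⌈·⌉ = 4234
j=11: r + 10k = 4677.511666… → ⌈·⌉ = 4678
j=12: r + 11k = 5121.678333… → ⌈·⌉ = 5122
j=13: r + 12k = 5565.845 → ⌈·⌉ = 5566
j=14: r + 13k = 6010.011666… → ⌈·⌉ = 6011
j=15: r + 14k = 6454.178333… → ⌈·⌉ = 6455
j=16: r + 15k = 6898.345 → ⌈·⌉ = 6899
j=17: r + 16k = 7342.511666… → ⌈·⌉ = 7343
j=18: r + 17k = 7786.678333… → ⌈·⌉ = 7787

236, 681, 1125, 1569, 2013, 2457, 2901, 3346, 3790, 4234, 4678, 5122, 5566, 6011, 6455, 6899, 7343, 7787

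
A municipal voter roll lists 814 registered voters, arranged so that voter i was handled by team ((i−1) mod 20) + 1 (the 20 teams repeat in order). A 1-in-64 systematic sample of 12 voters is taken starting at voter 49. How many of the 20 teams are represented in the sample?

5

Consecutive selections differ by k = 64, so their team numbers differ by 64 mod 20 = 4.
gcd(64, 20) = 4, so the sample visits 20/4 = 5 distinct residues mod 20.
Start 49 is team 9; the teams hit are 1, 5, 9, 13, 17.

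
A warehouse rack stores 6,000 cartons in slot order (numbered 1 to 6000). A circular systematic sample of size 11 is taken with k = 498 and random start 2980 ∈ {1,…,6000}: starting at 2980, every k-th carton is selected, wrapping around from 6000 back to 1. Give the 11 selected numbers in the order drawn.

Selection 1: 2980
Selection 2: 2980 + 498 = 3478
Selection 3: 3478 + 498 = 3976
Selection 4: 3976 + 498 = 4474
Selection 5: 4474 + 498 = 4972
Selection 6: 4972 + 498 = 5470
Selection 7: 5470 + 498 = 5968
Selection 8: 5968 + 498 = 6466 → 6466 − 6000 = 466
Selection 9: 466 + 498 = 964
Selection 10: 964 + 498 = 1462
Selection 11: 1462 + 498 = 1960

2980, 3478, 3976, 4474, 4972, 5470, 5968, 466, 964, 1462, 1960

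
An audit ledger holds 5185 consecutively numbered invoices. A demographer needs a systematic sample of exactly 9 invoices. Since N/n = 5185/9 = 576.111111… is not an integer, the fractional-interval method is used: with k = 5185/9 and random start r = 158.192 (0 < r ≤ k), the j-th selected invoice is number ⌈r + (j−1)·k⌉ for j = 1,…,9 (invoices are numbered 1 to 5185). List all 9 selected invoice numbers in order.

159, 735, 1311, 1887, 2463, 3039, 3615, 4191, 4768

j=1: r + 0k = 158.192 → ⌈·⌉ = 159
j=2: r + 1k = 734.303111… → ⌈·⌉ = 735
j=3: r + 2k = 1310.414222… → ⌈·⌉ = 1311
j=4: r + 3k = 1886.525333… → ⌈·⌉ = 1887
j=5: r + 4k = 2462.636444… → ⌈·⌉ = 2463
j=6: r + 5k = 3038.747555… → ⌈·⌉ = 3039
j=7: r + 6k = 3614.858666… → ⌈·⌉ = 3615
j=8: r + 7k = 4190.969777… → ⌈·⌉ = 4191
j=9: r + 8k = 4767.080888… → ⌈·⌉ = 4768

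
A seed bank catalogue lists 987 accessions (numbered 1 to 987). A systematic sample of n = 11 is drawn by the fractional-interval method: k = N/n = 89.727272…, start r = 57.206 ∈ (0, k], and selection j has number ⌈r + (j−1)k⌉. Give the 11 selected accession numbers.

j=1: r + 0k = 57.206 → ⌈·⌉ = 58
j=2: r + 1k = 146.933272… → ⌈·⌉ = 147
j=3: r + 2k = 236.660545… → ⌈·⌉ = 237
j=4: r + 3k = 326.387818… → ⌈·⌉ = 327
j=5: r + 4k = 416.115090… → ⌈·⌉ = 417
j=6: r + 5k = 505.842363… → ⌈·⌉ = 506
j=7: r + 6k = 595.569636… → ⌈·⌉ = 596
j=8: r + 7k = 685.296909… → ⌈·⌉ = 686
j=9: r + 8k = 775.024181… → ⌈·⌉ = 776
j=10: r + 9k = 864.751454… → ⌈·⌉ = 865
j=11: r + 10k = 954.478727… → ⌈·⌉ = 955

58, 147, 237, 327, 417, 506, 596, 686, 776, 865, 955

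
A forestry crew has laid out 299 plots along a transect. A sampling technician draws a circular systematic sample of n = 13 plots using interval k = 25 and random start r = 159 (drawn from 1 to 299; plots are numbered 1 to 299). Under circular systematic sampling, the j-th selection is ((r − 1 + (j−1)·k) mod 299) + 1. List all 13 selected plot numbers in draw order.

Selection 1: 159
Selection 2: 159 + 25 = 184
Selection 3: 184 + 25 = 209
Selection 4: 209 + 25 = 234
Selection 5: 234 + 25 = 259
Selection 6: 259 + 25 = 284
Selection 7: 284 + 25 = 309 → 309 − 299 = 10
Selection 8: 10 + 25 = 35
Selection 9: 35 + 25 = 60
Selection 10: 60 + 25 = 85
Selection 11: 85 + 25 = 110
Selection 12: 110 + 25 = 135
Selection 13: 135 + 25 = 160

159, 184, 209, 234, 259, 284, 10, 35, 60, 85, 110, 135, 160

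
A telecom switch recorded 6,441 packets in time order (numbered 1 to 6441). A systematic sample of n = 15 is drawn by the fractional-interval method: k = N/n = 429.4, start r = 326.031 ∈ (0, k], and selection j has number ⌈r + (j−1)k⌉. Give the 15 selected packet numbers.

j=1: r + 0k = 326.031 → ⌈·⌉ = 327
j=2: r + 1k = 755.431 → ⌈·⌉ = 756
j=3: r + 2k = 1184.831 → ⌈·⌉ = 1185
j=4: r + 3k = 1614.231 → ⌈·⌉ = 1615
j=5: r + 4k = 2043.631 → ⌈·⌉ = 2044
j=6: r + 5k = 2473.031 → ⌈·⌉ = 2474
j=7: r + 6k = 2902.431 → ⌈·⌉ = 2903
j=8: r + 7k = 3331.831 → ⌈·⌉ = 3332
j=9: r + 8k = 3761.231 → ⌈·⌉ = 3762
j=10: r + 9k = 4190.631 → ⌈·⌉ = 4191
j=11: r + 10k = 4620.031 → ⌈·⌉ = 4621
j=12: r + 11k = 5049.431 → ⌈·⌉ = 5050
j=13: r + 12k = 5478.831 → ⌈·⌉ = 5479
j=14: r + 13k = 5908.231 → ⌈·⌉ = 5909
j=15: r + 14k = 6337.631 → ⌈·⌉ = 6338

327, 756, 1185, 1615, 2044, 2474, 2903, 3332, 3762, 4191, 4621, 5050, 5479, 5909, 6338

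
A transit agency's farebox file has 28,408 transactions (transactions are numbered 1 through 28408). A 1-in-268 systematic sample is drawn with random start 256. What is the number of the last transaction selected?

28396

k = 268
106th selection = r + (106−1)·k = 256 + 105×268 = 256 + 28140 = 28396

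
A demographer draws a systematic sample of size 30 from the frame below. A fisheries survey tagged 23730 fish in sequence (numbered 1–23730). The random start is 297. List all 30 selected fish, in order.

k = N/n = 23730/30 = 791
fish 1: 297
fish 2: 297 + 791 = 1088
fish 3: 1088 + 791 = 1879
fish 4: 1879 + 791 = 2670
fish 5: 2670 + 791 = 3461
fish 6: 3461 + 791 = 4252
fish 7: 4252 + 791 = 5043
fish 8: 5043 + 791 = 5834
fish 9: 5834 + 791 = 6625
fish 10: 6625 + 791 = 7416
fish 11: 7416 + 791 = 8207
fish 12: 8207 + 791 = 8998
fish 13: 8998 + 791 = 9789
fish 14: 9789 + 791 = 10580
fish 15: 10580 + 791 = 11371
fish 16: 11371 + 791 = 12162
fish 17: 12162 + 791 = 12953
fish 18: 12953 + 791 = 13744
fish 19: 13744 + 791 = 14535
fish 20: 14535 + 791 = 15326
fish 21: 15326 + 791 = 16117
fish 22: 16117 + 791 = 16908
fish 23: 16908 + 791 = 17699
fish 24: 17699 + 791 = 18490
fish 25: 18490 + 791 = 19281
fish 26: 19281 + 791 = 20072
fish 27: 20072 + 791 = 20863
fish 28: 20863 + 791 = 21654
fish 29: 21654 + 791 = 22445
fish 30: 22445 + 791 = 23236

297, 1088, 1879, 2670, 3461, 4252, 5043, 5834, 6625, 7416, 8207, 8998, 9789, 10580, 11371, 12162, 12953, 13744, 14535, 15326, 16117, 16908, 17699, 18490, 19281, 20072, 20863, 21654, 22445, 23236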